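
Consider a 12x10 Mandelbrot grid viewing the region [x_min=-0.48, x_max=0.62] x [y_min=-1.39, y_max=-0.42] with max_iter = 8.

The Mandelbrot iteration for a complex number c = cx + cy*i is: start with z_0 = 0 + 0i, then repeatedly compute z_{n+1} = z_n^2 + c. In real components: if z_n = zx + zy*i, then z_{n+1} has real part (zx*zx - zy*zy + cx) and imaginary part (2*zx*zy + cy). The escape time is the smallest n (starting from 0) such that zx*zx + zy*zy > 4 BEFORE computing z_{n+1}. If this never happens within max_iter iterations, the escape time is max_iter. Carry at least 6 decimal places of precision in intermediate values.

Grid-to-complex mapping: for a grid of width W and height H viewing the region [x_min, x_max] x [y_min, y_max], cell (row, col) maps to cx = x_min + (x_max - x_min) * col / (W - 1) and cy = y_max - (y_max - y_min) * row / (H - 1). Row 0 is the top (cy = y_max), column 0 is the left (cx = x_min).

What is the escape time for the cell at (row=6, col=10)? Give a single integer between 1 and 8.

z_0 = 0 + 0i, c = 0.5200 + -1.0667i
Iter 1: z = 0.5200 + -1.0667i, |z|^2 = 1.4082
Iter 2: z = -0.3474 + -2.1760i, |z|^2 = 4.8556
Escaped at iteration 2

Answer: 2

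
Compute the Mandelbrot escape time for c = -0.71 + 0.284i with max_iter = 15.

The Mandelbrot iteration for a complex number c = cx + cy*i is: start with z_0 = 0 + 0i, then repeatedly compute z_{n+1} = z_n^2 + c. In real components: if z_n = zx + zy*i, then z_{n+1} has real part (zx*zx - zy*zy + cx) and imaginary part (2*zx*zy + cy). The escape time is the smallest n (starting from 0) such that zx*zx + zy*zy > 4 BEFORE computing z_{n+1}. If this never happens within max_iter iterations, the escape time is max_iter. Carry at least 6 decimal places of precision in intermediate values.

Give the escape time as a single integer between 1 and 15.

Answer: 15

Derivation:
z_0 = 0 + 0i, c = -0.7100 + 0.2840i
Iter 1: z = -0.7100 + 0.2840i, |z|^2 = 0.5848
Iter 2: z = -0.2866 + -0.1193i, |z|^2 = 0.0963
Iter 3: z = -0.6421 + 0.3524i, |z|^2 = 0.5365
Iter 4: z = -0.4218 + -0.1685i, |z|^2 = 0.2064
Iter 5: z = -0.5604 + 0.4262i, |z|^2 = 0.4957
Iter 6: z = -0.5775 + -0.1937i, |z|^2 = 0.3711
Iter 7: z = -0.4140 + 0.5077i, |z|^2 = 0.4292
Iter 8: z = -0.7964 + -0.1364i, |z|^2 = 0.6529
Iter 9: z = -0.0943 + 0.5012i, |z|^2 = 0.2601
Iter 10: z = -0.9523 + 0.1894i, |z|^2 = 0.9428
Iter 11: z = 0.1610 + -0.0768i, |z|^2 = 0.0318
Iter 12: z = -0.6900 + 0.2593i, |z|^2 = 0.5433
Iter 13: z = -0.3012 + -0.0738i, |z|^2 = 0.0961
Iter 14: z = -0.6248 + 0.3284i, |z|^2 = 0.4982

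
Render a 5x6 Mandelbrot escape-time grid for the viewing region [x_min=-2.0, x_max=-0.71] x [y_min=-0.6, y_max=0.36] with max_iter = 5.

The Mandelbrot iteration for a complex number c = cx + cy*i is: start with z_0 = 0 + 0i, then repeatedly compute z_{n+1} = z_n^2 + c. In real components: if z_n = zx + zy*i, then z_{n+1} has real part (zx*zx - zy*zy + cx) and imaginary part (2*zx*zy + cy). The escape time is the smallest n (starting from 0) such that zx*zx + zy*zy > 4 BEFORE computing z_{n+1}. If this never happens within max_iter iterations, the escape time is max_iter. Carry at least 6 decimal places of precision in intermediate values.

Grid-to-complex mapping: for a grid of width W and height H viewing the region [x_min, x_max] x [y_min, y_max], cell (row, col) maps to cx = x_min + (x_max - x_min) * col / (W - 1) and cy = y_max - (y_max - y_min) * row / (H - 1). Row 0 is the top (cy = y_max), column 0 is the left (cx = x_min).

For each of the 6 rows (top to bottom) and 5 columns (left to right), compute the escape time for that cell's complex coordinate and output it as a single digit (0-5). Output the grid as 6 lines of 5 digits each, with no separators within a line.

(row=0, col=0): c = -2.0000 + 0.3600i → escape time 1
(row=0, col=1): c = -1.6775 + 0.3600i → escape time 4
(row=0, col=2): c = -1.3550 + 0.3600i → escape time 5
(row=0, col=3): c = -1.0325 + 0.3600i → escape time 5
(row=0, col=4): c = -0.7100 + 0.3600i → escape time 5
(row=1, col=0): c = -2.0000 + 0.1680i → escape time 1
(row=1, col=1): c = -1.6775 + 0.1680i → escape time 4
(row=1, col=2): c = -1.3550 + 0.1680i → escape time 5
(row=1, col=3): c = -1.0325 + 0.1680i → escape time 5
(row=1, col=4): c = -0.7100 + 0.1680i → escape time 5
(row=2, col=0): c = -2.0000 + -0.0240i → escape time 1
(row=2, col=1): c = -1.6775 + -0.0240i → escape time 5
(row=2, col=2): c = -1.3550 + -0.0240i → escape time 5
(row=2, col=3): c = -1.0325 + -0.0240i → escape time 5
(row=2, col=4): c = -0.7100 + -0.0240i → escape time 5
(row=3, col=0): c = -2.0000 + -0.2160i → escape time 1
(row=3, col=1): c = -1.6775 + -0.2160i → escape time 4
(row=3, col=2): c = -1.3550 + -0.2160i → escape time 5
(row=3, col=3): c = -1.0325 + -0.2160i → escape time 5
(row=3, col=4): c = -0.7100 + -0.2160i → escape time 5
(row=4, col=0): c = -2.0000 + -0.4080i → escape time 1
(row=4, col=1): c = -1.6775 + -0.4080i → escape time 3
(row=4, col=2): c = -1.3550 + -0.4080i → escape time 5
(row=4, col=3): c = -1.0325 + -0.4080i → escape time 5
(row=4, col=4): c = -0.7100 + -0.4080i → escape time 5
(row=5, col=0): c = -2.0000 + -0.6000i → escape time 1
(row=5, col=1): c = -1.6775 + -0.6000i → escape time 3
(row=5, col=2): c = -1.3550 + -0.6000i → escape time 3
(row=5, col=3): c = -1.0325 + -0.6000i → escape time 4
(row=5, col=4): c = -0.7100 + -0.6000i → escape time 5

Answer: 14555
14555
15555
14555
13555
13345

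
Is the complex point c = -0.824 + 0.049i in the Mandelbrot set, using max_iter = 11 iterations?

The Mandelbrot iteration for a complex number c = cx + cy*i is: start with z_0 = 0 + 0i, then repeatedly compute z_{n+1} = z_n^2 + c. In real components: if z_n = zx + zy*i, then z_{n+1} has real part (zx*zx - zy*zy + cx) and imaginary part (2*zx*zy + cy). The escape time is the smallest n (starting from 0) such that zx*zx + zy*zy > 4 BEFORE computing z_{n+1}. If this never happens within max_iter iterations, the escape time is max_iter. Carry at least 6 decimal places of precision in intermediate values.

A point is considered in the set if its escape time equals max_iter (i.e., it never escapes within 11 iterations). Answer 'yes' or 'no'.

z_0 = 0 + 0i, c = -0.8240 + 0.0490i
Iter 1: z = -0.8240 + 0.0490i, |z|^2 = 0.6814
Iter 2: z = -0.1474 + -0.0318i, |z|^2 = 0.0227
Iter 3: z = -0.8033 + 0.0584i, |z|^2 = 0.6487
Iter 4: z = -0.1822 + -0.0448i, |z|^2 = 0.0352
Iter 5: z = -0.7928 + 0.0653i, |z|^2 = 0.6328
Iter 6: z = -0.1997 + -0.0546i, |z|^2 = 0.0429
Iter 7: z = -0.7871 + 0.0708i, |z|^2 = 0.6245
Iter 8: z = -0.2095 + -0.0624i, |z|^2 = 0.0478
Iter 9: z = -0.7840 + 0.0752i, |z|^2 = 0.6203
Iter 10: z = -0.2150 + -0.0689i, |z|^2 = 0.0510
Did not escape in 11 iterations → in set

Answer: yes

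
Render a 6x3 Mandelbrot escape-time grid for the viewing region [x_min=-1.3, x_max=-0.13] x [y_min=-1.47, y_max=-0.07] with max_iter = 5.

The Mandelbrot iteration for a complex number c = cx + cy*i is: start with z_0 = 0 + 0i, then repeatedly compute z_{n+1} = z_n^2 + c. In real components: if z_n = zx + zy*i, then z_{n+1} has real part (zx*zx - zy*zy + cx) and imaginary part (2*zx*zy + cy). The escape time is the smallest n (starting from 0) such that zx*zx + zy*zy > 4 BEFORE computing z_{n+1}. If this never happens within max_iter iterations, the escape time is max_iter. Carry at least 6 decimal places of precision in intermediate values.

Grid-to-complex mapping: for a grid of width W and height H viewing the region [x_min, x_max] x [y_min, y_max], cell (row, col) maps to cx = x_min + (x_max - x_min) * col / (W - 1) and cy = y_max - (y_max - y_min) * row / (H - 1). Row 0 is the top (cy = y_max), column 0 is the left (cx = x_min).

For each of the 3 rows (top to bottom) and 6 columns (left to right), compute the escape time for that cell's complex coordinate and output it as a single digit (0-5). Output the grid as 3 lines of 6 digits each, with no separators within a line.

Answer: 555555
334555
222222

Derivation:
(row=0, col=0): c = -1.3000 + -0.0700i → escape time 5
(row=0, col=1): c = -1.0660 + -0.0700i → escape time 5
(row=0, col=2): c = -0.8320 + -0.0700i → escape time 5
(row=0, col=3): c = -0.5980 + -0.0700i → escape time 5
(row=0, col=4): c = -0.3640 + -0.0700i → escape time 5
(row=0, col=5): c = -0.1300 + -0.0700i → escape time 5
(row=1, col=0): c = -1.3000 + -0.7700i → escape time 3
(row=1, col=1): c = -1.0660 + -0.7700i → escape time 3
(row=1, col=2): c = -0.8320 + -0.7700i → escape time 4
(row=1, col=3): c = -0.5980 + -0.7700i → escape time 5
(row=1, col=4): c = -0.3640 + -0.7700i → escape time 5
(row=1, col=5): c = -0.1300 + -0.7700i → escape time 5
(row=2, col=0): c = -1.3000 + -1.4700i → escape time 2
(row=2, col=1): c = -1.0660 + -1.4700i → escape time 2
(row=2, col=2): c = -0.8320 + -1.4700i → escape time 2
(row=2, col=3): c = -0.5980 + -1.4700i → escape time 2
(row=2, col=4): c = -0.3640 + -1.4700i → escape time 2
(row=2, col=5): c = -0.1300 + -1.4700i → escape time 2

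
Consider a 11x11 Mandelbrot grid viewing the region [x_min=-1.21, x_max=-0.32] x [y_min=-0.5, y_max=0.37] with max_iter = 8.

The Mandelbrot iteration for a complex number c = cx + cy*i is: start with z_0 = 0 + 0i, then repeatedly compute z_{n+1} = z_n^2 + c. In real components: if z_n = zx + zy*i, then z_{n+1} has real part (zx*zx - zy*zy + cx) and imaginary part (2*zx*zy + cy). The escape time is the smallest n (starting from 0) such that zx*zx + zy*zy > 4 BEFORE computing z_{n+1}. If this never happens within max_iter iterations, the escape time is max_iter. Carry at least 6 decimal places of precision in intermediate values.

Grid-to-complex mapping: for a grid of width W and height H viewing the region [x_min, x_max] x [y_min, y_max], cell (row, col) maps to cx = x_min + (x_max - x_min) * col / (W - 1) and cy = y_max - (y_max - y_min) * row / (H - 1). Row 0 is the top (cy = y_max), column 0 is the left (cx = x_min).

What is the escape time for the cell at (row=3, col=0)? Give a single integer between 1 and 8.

Answer: 8

Derivation:
z_0 = 0 + 0i, c = -1.2100 + 0.1090i
Iter 1: z = -1.2100 + 0.1090i, |z|^2 = 1.4760
Iter 2: z = 0.2422 + -0.1548i, |z|^2 = 0.0826
Iter 3: z = -1.1753 + 0.0340i, |z|^2 = 1.3825
Iter 4: z = 0.1701 + 0.0290i, |z|^2 = 0.0298
Iter 5: z = -1.1819 + 0.1189i, |z|^2 = 1.4110
Iter 6: z = 0.1727 + -0.1720i, |z|^2 = 0.0594
Iter 7: z = -1.2097 + 0.0496i, |z|^2 = 1.4659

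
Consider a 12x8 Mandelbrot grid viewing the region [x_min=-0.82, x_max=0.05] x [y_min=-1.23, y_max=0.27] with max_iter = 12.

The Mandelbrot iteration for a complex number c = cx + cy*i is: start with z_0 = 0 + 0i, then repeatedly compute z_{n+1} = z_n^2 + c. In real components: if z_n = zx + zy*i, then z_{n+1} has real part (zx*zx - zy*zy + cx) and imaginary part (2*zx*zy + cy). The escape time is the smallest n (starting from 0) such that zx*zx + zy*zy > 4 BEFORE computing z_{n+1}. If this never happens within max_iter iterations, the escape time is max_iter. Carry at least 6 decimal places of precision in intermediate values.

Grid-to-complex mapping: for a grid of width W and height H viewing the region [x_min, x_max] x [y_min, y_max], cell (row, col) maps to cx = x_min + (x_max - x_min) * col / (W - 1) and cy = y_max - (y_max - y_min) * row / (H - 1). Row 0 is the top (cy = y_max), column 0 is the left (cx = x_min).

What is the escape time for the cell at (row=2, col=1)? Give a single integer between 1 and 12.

z_0 = 0 + 0i, c = -0.7409 + -0.1586i
Iter 1: z = -0.7409 + -0.1586i, |z|^2 = 0.5741
Iter 2: z = -0.2171 + 0.0764i, |z|^2 = 0.0530
Iter 3: z = -0.6996 + -0.1917i, |z|^2 = 0.5262
Iter 4: z = -0.2882 + 0.1097i, |z|^2 = 0.0951
Iter 5: z = -0.6699 + -0.2218i, |z|^2 = 0.4979
Iter 6: z = -0.3414 + 0.1386i, |z|^2 = 0.1358
Iter 7: z = -0.6436 + -0.2532i, |z|^2 = 0.4783
Iter 8: z = -0.3908 + 0.1674i, |z|^2 = 0.1808
Iter 9: z = -0.6162 + -0.2894i, |z|^2 = 0.4634
Iter 10: z = -0.4450 + 0.1980i, |z|^2 = 0.2372
Iter 11: z = -0.5821 + -0.3348i, |z|^2 = 0.4510

Answer: 12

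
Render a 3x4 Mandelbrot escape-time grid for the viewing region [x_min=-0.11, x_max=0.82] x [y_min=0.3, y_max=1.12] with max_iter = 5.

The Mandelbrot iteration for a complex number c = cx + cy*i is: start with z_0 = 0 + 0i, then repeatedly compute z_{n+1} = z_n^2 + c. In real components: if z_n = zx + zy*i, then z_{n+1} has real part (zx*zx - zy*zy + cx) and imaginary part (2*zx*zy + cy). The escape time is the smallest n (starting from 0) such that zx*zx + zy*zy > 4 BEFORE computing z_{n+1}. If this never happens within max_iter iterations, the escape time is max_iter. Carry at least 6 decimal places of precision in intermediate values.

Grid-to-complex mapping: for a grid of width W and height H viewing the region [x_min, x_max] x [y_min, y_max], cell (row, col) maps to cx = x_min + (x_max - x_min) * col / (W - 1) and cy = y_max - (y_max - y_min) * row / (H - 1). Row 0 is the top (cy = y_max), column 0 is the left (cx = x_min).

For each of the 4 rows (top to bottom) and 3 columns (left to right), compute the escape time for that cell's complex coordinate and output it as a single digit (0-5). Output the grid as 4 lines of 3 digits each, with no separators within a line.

Answer: 522
542
553
553

Derivation:
(row=0, col=0): c = -0.1100 + 1.1200i → escape time 5
(row=0, col=1): c = 0.3550 + 1.1200i → escape time 2
(row=0, col=2): c = 0.8200 + 1.1200i → escape time 2
(row=1, col=0): c = -0.1100 + 0.8467i → escape time 5
(row=1, col=1): c = 0.3550 + 0.8467i → escape time 4
(row=1, col=2): c = 0.8200 + 0.8467i → escape time 2
(row=2, col=0): c = -0.1100 + 0.5733i → escape time 5
(row=2, col=1): c = 0.3550 + 0.5733i → escape time 5
(row=2, col=2): c = 0.8200 + 0.5733i → escape time 3
(row=3, col=0): c = -0.1100 + 0.3000i → escape time 5
(row=3, col=1): c = 0.3550 + 0.3000i → escape time 5
(row=3, col=2): c = 0.8200 + 0.3000i → escape time 3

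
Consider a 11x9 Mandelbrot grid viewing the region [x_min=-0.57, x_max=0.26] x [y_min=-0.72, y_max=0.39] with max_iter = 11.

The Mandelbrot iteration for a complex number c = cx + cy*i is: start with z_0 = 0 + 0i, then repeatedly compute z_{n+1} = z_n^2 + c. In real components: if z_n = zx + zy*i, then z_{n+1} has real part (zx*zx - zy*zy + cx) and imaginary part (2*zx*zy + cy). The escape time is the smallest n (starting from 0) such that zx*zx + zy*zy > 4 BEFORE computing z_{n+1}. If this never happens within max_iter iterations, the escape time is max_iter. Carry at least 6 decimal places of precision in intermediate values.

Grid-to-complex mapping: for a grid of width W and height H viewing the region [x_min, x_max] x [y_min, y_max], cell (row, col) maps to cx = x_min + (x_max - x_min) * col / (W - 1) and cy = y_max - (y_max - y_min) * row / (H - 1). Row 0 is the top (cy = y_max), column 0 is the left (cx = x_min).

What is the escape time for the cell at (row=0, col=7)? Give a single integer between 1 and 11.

z_0 = 0 + 0i, c = 0.0110 + 0.3900i
Iter 1: z = 0.0110 + 0.3900i, |z|^2 = 0.1522
Iter 2: z = -0.1410 + 0.3986i, |z|^2 = 0.1787
Iter 3: z = -0.1280 + 0.2776i, |z|^2 = 0.0935
Iter 4: z = -0.0497 + 0.3189i, |z|^2 = 0.1042
Iter 5: z = -0.0883 + 0.3583i, |z|^2 = 0.1362
Iter 6: z = -0.1096 + 0.3268i, |z|^2 = 0.1188
Iter 7: z = -0.0838 + 0.3184i, |z|^2 = 0.1084
Iter 8: z = -0.0833 + 0.3367i, |z|^2 = 0.1203
Iter 9: z = -0.0954 + 0.3339i, |z|^2 = 0.1206
Iter 10: z = -0.0914 + 0.3263i, |z|^2 = 0.1148

Answer: 11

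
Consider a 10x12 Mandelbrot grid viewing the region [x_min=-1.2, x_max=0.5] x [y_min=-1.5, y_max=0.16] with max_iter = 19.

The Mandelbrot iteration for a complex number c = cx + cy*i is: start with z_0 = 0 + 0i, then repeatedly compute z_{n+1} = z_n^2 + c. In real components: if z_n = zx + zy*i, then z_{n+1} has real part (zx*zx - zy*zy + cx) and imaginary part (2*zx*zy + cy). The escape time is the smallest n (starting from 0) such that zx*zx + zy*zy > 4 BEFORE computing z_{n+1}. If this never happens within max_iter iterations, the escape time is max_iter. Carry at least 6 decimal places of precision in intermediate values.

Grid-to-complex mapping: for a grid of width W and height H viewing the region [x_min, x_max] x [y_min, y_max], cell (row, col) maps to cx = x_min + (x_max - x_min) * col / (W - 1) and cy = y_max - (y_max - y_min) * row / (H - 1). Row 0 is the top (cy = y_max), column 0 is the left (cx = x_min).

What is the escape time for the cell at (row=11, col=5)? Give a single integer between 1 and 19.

z_0 = 0 + 0i, c = -0.2556 + -1.5000i
Iter 1: z = -0.2556 + -1.5000i, |z|^2 = 2.3153
Iter 2: z = -2.4402 + -0.7333i, |z|^2 = 6.4926
Escaped at iteration 2

Answer: 2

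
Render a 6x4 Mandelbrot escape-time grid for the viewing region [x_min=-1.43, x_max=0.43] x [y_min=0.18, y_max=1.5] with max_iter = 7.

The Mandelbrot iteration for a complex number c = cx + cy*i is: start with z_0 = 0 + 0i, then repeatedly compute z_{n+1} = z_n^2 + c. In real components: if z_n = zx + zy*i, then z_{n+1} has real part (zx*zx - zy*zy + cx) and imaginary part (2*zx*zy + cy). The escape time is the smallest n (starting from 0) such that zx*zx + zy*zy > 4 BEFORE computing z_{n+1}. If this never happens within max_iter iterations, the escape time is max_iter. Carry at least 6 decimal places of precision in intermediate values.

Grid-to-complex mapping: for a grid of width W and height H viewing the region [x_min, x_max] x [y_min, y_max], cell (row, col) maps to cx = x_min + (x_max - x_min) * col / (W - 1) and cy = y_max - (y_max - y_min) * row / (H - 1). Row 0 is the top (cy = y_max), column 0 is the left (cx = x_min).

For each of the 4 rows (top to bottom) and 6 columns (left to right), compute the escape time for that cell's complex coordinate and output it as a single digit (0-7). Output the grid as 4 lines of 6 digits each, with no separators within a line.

(row=0, col=0): c = -1.4300 + 1.5000i → escape time 1
(row=0, col=1): c = -1.0580 + 1.5000i → escape time 2
(row=0, col=2): c = -0.6860 + 1.5000i → escape time 2
(row=0, col=3): c = -0.3140 + 1.5000i → escape time 2
(row=0, col=4): c = 0.0580 + 1.5000i → escape time 2
(row=0, col=5): c = 0.4300 + 1.5000i → escape time 2
(row=1, col=0): c = -1.4300 + 1.0600i → escape time 2
(row=1, col=1): c = -1.0580 + 1.0600i → escape time 3
(row=1, col=2): c = -0.6860 + 1.0600i → escape time 3
(row=1, col=3): c = -0.3140 + 1.0600i → escape time 5
(row=1, col=4): c = 0.0580 + 1.0600i → escape time 4
(row=1, col=5): c = 0.4300 + 1.0600i → escape time 2
(row=2, col=0): c = -1.4300 + 0.6200i → escape time 3
(row=2, col=1): c = -1.0580 + 0.6200i → escape time 4
(row=2, col=2): c = -0.6860 + 0.6200i → escape time 6
(row=2, col=3): c = -0.3140 + 0.6200i → escape time 7
(row=2, col=4): c = 0.0580 + 0.6200i → escape time 7
(row=2, col=5): c = 0.4300 + 0.6200i → escape time 6
(row=3, col=0): c = -1.4300 + 0.1800i → escape time 6
(row=3, col=1): c = -1.0580 + 0.1800i → escape time 7
(row=3, col=2): c = -0.6860 + 0.1800i → escape time 7
(row=3, col=3): c = -0.3140 + 0.1800i → escape time 7
(row=3, col=4): c = 0.0580 + 0.1800i → escape time 7
(row=3, col=5): c = 0.4300 + 0.1800i → escape time 7

Answer: 122222
233542
346776
677777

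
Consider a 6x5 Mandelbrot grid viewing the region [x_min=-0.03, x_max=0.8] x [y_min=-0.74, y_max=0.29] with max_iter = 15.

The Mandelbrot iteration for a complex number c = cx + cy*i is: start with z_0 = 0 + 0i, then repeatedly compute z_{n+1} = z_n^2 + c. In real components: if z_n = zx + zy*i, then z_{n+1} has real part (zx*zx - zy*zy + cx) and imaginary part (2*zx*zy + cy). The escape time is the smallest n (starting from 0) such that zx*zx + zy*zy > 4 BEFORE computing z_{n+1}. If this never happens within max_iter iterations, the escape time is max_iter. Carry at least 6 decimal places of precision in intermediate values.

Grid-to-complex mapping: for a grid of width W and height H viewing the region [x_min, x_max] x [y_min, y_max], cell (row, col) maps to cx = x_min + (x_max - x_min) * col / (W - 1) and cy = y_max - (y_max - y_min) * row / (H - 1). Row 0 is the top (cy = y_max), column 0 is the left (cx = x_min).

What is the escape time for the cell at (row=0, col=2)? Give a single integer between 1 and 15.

z_0 = 0 + 0i, c = 0.3020 + 0.2900i
Iter 1: z = 0.3020 + 0.2900i, |z|^2 = 0.1753
Iter 2: z = 0.3091 + 0.4652i, |z|^2 = 0.3119
Iter 3: z = 0.1812 + 0.5776i, |z|^2 = 0.3664
Iter 4: z = 0.0012 + 0.4993i, |z|^2 = 0.2493
Iter 5: z = 0.0527 + 0.2912i, |z|^2 = 0.0876
Iter 6: z = 0.2200 + 0.3207i, |z|^2 = 0.1512
Iter 7: z = 0.2475 + 0.4311i, |z|^2 = 0.2471
Iter 8: z = 0.1774 + 0.5034i, |z|^2 = 0.2849
Iter 9: z = 0.0801 + 0.4686i, |z|^2 = 0.2260
Iter 10: z = 0.0888 + 0.3650i, |z|^2 = 0.1411
Iter 11: z = 0.1766 + 0.3548i, |z|^2 = 0.1571
Iter 12: z = 0.2073 + 0.4153i, |z|^2 = 0.2155
Iter 13: z = 0.1725 + 0.4622i, |z|^2 = 0.2434
Iter 14: z = 0.1181 + 0.4494i, |z|^2 = 0.2159

Answer: 15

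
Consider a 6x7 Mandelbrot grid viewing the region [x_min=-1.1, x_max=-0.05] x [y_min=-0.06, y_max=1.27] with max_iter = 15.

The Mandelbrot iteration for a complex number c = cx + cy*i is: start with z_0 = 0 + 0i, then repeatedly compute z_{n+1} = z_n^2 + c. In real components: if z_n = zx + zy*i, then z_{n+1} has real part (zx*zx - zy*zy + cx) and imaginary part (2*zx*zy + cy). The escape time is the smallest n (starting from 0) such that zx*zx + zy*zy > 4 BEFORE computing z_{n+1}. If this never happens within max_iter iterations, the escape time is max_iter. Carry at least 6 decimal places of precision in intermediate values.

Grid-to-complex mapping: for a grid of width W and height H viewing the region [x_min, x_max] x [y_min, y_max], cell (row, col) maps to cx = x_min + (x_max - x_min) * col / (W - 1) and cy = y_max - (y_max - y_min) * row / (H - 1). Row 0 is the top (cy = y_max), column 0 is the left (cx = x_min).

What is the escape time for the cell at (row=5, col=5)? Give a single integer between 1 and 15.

z_0 = 0 + 0i, c = -0.0500 + 0.1617i
Iter 1: z = -0.0500 + 0.1617i, |z|^2 = 0.0286
Iter 2: z = -0.0736 + 0.1455i, |z|^2 = 0.0266
Iter 3: z = -0.0657 + 0.1402i, |z|^2 = 0.0240
Iter 4: z = -0.0653 + 0.1432i, |z|^2 = 0.0248
Iter 5: z = -0.0662 + 0.1429i, |z|^2 = 0.0248
Iter 6: z = -0.0660 + 0.1427i, |z|^2 = 0.0247
Iter 7: z = -0.0660 + 0.1428i, |z|^2 = 0.0248
Iter 8: z = -0.0660 + 0.1428i, |z|^2 = 0.0248
Iter 9: z = -0.0660 + 0.1428i, |z|^2 = 0.0248
Iter 10: z = -0.0660 + 0.1428i, |z|^2 = 0.0248
Iter 11: z = -0.0660 + 0.1428i, |z|^2 = 0.0248
Iter 12: z = -0.0660 + 0.1428i, |z|^2 = 0.0248
Iter 13: z = -0.0660 + 0.1428i, |z|^2 = 0.0248
Iter 14: z = -0.0660 + 0.1428i, |z|^2 = 0.0248

Answer: 15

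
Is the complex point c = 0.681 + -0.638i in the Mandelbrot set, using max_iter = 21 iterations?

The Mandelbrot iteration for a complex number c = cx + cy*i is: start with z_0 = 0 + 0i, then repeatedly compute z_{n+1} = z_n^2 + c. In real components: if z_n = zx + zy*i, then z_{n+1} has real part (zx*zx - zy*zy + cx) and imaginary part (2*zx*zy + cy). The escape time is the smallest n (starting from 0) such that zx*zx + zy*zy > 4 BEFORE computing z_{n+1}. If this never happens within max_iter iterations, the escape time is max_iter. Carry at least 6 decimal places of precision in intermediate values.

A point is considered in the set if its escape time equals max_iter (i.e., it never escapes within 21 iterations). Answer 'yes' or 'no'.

z_0 = 0 + 0i, c = 0.6810 + -0.6380i
Iter 1: z = 0.6810 + -0.6380i, |z|^2 = 0.8708
Iter 2: z = 0.7377 + -1.5070i, |z|^2 = 2.8151
Iter 3: z = -1.0457 + -2.8614i, |z|^2 = 9.2812
Escaped at iteration 3

Answer: no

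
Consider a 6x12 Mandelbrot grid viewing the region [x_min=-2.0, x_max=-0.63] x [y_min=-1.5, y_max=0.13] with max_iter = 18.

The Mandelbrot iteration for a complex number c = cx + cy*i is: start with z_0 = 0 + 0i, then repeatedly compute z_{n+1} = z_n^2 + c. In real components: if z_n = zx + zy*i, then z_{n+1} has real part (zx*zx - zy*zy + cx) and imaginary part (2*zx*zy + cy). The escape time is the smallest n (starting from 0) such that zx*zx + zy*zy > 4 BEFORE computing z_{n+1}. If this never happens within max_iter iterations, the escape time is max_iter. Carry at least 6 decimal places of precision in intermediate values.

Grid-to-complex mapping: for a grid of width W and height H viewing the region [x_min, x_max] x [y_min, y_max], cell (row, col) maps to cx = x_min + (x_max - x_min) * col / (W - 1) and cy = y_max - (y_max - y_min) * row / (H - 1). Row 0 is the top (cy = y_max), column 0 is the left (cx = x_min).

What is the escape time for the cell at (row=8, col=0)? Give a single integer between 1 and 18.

z_0 = 0 + 0i, c = -2.0000 + -1.0555i
Iter 1: z = -2.0000 + -1.0555i, |z|^2 = 5.1140
Escaped at iteration 1

Answer: 1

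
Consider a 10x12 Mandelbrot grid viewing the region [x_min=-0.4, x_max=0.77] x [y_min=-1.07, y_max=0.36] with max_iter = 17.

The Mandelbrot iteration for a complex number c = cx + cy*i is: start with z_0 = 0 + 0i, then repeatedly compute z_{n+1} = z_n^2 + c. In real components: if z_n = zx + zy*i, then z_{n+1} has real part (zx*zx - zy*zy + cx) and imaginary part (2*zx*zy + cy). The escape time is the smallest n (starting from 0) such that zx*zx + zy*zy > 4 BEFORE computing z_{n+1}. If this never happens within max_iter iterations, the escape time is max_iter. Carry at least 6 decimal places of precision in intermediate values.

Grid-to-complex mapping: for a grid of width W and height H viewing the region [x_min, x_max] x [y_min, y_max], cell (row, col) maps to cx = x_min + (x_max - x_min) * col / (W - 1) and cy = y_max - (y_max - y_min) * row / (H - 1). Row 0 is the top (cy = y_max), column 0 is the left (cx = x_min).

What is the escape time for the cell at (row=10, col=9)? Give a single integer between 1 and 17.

z_0 = 0 + 0i, c = 0.7700 + -0.9400i
Iter 1: z = 0.7700 + -0.9400i, |z|^2 = 1.4765
Iter 2: z = 0.4793 + -2.3876i, |z|^2 = 5.9304
Escaped at iteration 2

Answer: 2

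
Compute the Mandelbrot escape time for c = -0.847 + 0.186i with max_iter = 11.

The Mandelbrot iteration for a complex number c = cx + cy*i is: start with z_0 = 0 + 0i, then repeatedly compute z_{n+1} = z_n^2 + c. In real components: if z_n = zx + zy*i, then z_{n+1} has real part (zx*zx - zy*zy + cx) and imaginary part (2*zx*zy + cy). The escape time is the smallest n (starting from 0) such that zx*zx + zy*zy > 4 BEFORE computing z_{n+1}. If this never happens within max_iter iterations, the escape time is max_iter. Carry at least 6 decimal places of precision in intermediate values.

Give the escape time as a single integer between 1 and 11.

z_0 = 0 + 0i, c = -0.8470 + 0.1860i
Iter 1: z = -0.8470 + 0.1860i, |z|^2 = 0.7520
Iter 2: z = -0.1642 + -0.1291i, |z|^2 = 0.0436
Iter 3: z = -0.8367 + 0.2284i, |z|^2 = 0.7522
Iter 4: z = -0.1991 + -0.1962i, |z|^2 = 0.0781
Iter 5: z = -0.8459 + 0.2641i, |z|^2 = 0.7852
Iter 6: z = -0.2013 + -0.2608i, |z|^2 = 0.1085
Iter 7: z = -0.8745 + 0.2910i, |z|^2 = 0.8494
Iter 8: z = -0.1669 + -0.3230i, |z|^2 = 0.1322
Iter 9: z = -0.9234 + 0.2938i, |z|^2 = 0.9391
Iter 10: z = -0.0806 + -0.3566i, |z|^2 = 0.1337

Answer: 11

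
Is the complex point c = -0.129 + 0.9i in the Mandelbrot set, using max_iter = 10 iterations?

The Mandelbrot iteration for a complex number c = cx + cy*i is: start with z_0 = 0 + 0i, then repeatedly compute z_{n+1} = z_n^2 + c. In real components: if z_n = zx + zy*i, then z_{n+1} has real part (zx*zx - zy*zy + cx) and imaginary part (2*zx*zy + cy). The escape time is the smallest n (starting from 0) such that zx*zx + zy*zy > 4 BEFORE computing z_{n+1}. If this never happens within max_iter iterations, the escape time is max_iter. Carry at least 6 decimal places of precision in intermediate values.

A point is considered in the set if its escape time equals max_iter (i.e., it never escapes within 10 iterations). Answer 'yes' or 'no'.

Answer: yes

Derivation:
z_0 = 0 + 0i, c = -0.1290 + 0.9000i
Iter 1: z = -0.1290 + 0.9000i, |z|^2 = 0.8266
Iter 2: z = -0.9224 + 0.6678i, |z|^2 = 1.2967
Iter 3: z = 0.2758 + -0.3319i, |z|^2 = 0.1862
Iter 4: z = -0.1631 + 0.7169i, |z|^2 = 0.5406
Iter 5: z = -0.6164 + 0.6661i, |z|^2 = 0.8237
Iter 6: z = -0.1928 + 0.0788i, |z|^2 = 0.0434
Iter 7: z = -0.0980 + 0.8696i, |z|^2 = 0.7658
Iter 8: z = -0.8756 + 0.7295i, |z|^2 = 1.2989
Iter 9: z = 0.1055 + -0.3775i, |z|^2 = 0.1537
Did not escape in 10 iterations → in set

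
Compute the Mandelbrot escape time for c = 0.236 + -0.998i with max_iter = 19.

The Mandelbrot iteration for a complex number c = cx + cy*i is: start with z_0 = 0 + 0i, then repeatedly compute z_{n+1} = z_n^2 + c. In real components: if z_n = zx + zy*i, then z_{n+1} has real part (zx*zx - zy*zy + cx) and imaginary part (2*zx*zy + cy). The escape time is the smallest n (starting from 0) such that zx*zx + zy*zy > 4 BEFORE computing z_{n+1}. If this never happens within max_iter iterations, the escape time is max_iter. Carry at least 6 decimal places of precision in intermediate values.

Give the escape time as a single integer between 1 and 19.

z_0 = 0 + 0i, c = 0.2360 + -0.9980i
Iter 1: z = 0.2360 + -0.9980i, |z|^2 = 1.0517
Iter 2: z = -0.7043 + -1.4691i, |z|^2 = 2.6542
Iter 3: z = -1.4261 + 1.0713i, |z|^2 = 3.1815
Iter 4: z = 1.1219 + -4.0536i, |z|^2 = 17.6905
Escaped at iteration 4

Answer: 4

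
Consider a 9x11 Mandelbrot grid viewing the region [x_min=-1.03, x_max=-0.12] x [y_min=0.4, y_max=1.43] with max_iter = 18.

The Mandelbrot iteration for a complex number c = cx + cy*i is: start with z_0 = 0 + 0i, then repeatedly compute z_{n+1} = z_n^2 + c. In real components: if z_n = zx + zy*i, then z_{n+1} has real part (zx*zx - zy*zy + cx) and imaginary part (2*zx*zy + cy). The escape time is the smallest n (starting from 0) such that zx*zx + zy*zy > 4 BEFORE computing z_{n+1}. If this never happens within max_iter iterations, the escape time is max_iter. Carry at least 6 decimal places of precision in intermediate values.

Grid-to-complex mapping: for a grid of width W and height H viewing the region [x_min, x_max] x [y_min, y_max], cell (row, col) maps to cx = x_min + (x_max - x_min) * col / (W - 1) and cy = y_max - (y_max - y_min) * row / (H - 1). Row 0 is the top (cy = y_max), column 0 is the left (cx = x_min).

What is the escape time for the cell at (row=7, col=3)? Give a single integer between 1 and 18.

Answer: 5

Derivation:
z_0 = 0 + 0i, c = -0.6887 + 0.7090i
Iter 1: z = -0.6887 + 0.7090i, |z|^2 = 0.9771
Iter 2: z = -0.7171 + -0.2676i, |z|^2 = 0.5858
Iter 3: z = -0.2462 + 1.0928i, |z|^2 = 1.2549
Iter 4: z = -1.8224 + 0.1708i, |z|^2 = 3.3504
Iter 5: z = 2.6033 + 0.0863i, |z|^2 = 6.7844
Escaped at iteration 5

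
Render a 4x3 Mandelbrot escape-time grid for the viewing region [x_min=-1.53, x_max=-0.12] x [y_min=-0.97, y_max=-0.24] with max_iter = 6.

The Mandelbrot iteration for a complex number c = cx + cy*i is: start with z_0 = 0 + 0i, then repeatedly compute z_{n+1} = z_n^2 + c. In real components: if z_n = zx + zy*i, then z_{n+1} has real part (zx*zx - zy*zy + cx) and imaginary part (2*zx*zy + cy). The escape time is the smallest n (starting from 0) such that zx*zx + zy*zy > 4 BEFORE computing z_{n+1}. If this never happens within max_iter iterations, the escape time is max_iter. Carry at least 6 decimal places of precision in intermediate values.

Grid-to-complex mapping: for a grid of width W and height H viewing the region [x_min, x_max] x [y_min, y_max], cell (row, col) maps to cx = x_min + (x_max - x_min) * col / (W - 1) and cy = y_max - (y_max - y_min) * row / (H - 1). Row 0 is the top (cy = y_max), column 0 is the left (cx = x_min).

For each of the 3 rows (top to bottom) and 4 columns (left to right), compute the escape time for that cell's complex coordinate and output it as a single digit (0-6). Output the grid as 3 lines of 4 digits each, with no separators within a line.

Answer: 5666
3466
2346

Derivation:
(row=0, col=0): c = -1.5300 + -0.2400i → escape time 5
(row=0, col=1): c = -1.0600 + -0.2400i → escape time 6
(row=0, col=2): c = -0.5900 + -0.2400i → escape time 6
(row=0, col=3): c = -0.1200 + -0.2400i → escape time 6
(row=1, col=0): c = -1.5300 + -0.6050i → escape time 3
(row=1, col=1): c = -1.0600 + -0.6050i → escape time 4
(row=1, col=2): c = -0.5900 + -0.6050i → escape time 6
(row=1, col=3): c = -0.1200 + -0.6050i → escape time 6
(row=2, col=0): c = -1.5300 + -0.9700i → escape time 2
(row=2, col=1): c = -1.0600 + -0.9700i → escape time 3
(row=2, col=2): c = -0.5900 + -0.9700i → escape time 4
(row=2, col=3): c = -0.1200 + -0.9700i → escape time 6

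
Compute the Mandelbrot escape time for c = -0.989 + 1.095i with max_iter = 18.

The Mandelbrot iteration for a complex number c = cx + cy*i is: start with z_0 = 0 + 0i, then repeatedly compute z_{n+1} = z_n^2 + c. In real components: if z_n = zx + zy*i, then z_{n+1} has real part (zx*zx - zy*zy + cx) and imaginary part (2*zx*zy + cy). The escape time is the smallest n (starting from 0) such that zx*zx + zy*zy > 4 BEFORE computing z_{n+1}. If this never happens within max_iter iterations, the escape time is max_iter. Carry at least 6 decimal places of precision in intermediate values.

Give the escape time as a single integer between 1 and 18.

z_0 = 0 + 0i, c = -0.9890 + 1.0950i
Iter 1: z = -0.9890 + 1.0950i, |z|^2 = 2.1771
Iter 2: z = -1.2099 + -1.0709i, |z|^2 = 2.6107
Iter 3: z = -0.6720 + 3.6864i, |z|^2 = 14.0411
Escaped at iteration 3

Answer: 3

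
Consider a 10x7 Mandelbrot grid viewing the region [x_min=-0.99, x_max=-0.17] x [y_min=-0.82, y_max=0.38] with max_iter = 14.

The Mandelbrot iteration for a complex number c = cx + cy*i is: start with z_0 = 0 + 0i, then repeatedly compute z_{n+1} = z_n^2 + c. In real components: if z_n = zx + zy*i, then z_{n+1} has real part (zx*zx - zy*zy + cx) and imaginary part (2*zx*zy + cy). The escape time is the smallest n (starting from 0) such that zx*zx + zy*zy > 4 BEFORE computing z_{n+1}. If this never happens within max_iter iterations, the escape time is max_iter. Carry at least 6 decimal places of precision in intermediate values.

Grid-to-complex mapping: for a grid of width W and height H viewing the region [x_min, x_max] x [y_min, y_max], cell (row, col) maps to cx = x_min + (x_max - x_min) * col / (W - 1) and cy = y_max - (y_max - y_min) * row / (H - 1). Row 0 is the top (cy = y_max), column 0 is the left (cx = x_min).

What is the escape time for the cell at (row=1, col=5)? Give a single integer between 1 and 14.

Answer: 14

Derivation:
z_0 = 0 + 0i, c = -0.5344 + 0.1800i
Iter 1: z = -0.5344 + 0.1800i, |z|^2 = 0.3180
Iter 2: z = -0.2812 + -0.0124i, |z|^2 = 0.0792
Iter 3: z = -0.4555 + 0.1870i, |z|^2 = 0.2425
Iter 4: z = -0.3619 + 0.0097i, |z|^2 = 0.1311
Iter 5: z = -0.4036 + 0.1730i, |z|^2 = 0.1928
Iter 6: z = -0.4015 + 0.0404i, |z|^2 = 0.1628
Iter 7: z = -0.3749 + 0.1476i, |z|^2 = 0.1623
Iter 8: z = -0.4157 + 0.0694i, |z|^2 = 0.1776
Iter 9: z = -0.3664 + 0.1223i, |z|^2 = 0.1492
Iter 10: z = -0.4151 + 0.0903i, |z|^2 = 0.1805
Iter 11: z = -0.3703 + 0.1050i, |z|^2 = 0.1481
Iter 12: z = -0.4084 + 0.1022i, |z|^2 = 0.1772
Iter 13: z = -0.3781 + 0.0965i, |z|^2 = 0.1523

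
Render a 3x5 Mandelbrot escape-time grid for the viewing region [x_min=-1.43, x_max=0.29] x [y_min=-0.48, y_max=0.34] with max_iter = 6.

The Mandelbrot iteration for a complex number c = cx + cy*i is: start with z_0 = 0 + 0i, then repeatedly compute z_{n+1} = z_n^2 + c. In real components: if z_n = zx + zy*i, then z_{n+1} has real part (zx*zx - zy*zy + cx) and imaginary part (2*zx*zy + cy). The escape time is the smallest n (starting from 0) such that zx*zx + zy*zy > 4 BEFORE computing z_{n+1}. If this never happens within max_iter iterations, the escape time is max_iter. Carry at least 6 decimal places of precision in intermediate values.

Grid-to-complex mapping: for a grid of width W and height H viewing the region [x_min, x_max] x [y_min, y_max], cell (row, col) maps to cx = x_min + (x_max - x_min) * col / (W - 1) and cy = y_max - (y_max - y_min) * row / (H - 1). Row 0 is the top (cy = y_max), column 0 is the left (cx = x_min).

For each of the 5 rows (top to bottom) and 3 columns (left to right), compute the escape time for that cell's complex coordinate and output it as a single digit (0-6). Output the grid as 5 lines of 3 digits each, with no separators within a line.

Answer: 566
666
666
566
366

Derivation:
(row=0, col=0): c = -1.4300 + 0.3400i → escape time 5
(row=0, col=1): c = -0.5700 + 0.3400i → escape time 6
(row=0, col=2): c = 0.2900 + 0.3400i → escape time 6
(row=1, col=0): c = -1.4300 + 0.1350i → escape time 6
(row=1, col=1): c = -0.5700 + 0.1350i → escape time 6
(row=1, col=2): c = 0.2900 + 0.1350i → escape time 6
(row=2, col=0): c = -1.4300 + -0.0700i → escape time 6
(row=2, col=1): c = -0.5700 + -0.0700i → escape time 6
(row=2, col=2): c = 0.2900 + -0.0700i → escape time 6
(row=3, col=0): c = -1.4300 + -0.2750i → escape time 5
(row=3, col=1): c = -0.5700 + -0.2750i → escape time 6
(row=3, col=2): c = 0.2900 + -0.2750i → escape time 6
(row=4, col=0): c = -1.4300 + -0.4800i → escape time 3
(row=4, col=1): c = -0.5700 + -0.4800i → escape time 6
(row=4, col=2): c = 0.2900 + -0.4800i → escape time 6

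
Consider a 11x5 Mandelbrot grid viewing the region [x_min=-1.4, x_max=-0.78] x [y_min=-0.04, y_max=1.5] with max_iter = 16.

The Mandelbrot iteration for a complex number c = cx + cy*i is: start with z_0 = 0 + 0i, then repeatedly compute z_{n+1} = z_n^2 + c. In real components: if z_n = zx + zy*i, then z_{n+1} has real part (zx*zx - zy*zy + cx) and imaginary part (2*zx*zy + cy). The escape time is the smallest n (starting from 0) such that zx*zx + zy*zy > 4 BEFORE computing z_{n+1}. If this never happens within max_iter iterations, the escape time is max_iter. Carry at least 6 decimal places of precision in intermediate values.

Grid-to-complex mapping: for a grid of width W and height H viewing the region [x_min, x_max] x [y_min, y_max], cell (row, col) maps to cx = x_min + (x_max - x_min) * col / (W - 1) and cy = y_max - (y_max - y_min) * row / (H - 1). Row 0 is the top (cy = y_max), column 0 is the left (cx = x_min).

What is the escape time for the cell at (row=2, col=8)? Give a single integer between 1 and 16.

Answer: 4

Derivation:
z_0 = 0 + 0i, c = -0.9040 + 0.7300i
Iter 1: z = -0.9040 + 0.7300i, |z|^2 = 1.3501
Iter 2: z = -0.6197 + -0.5898i, |z|^2 = 0.7319
Iter 3: z = -0.8679 + 1.4610i, |z|^2 = 2.8879
Iter 4: z = -2.2853 + -1.8061i, |z|^2 = 8.4847
Escaped at iteration 4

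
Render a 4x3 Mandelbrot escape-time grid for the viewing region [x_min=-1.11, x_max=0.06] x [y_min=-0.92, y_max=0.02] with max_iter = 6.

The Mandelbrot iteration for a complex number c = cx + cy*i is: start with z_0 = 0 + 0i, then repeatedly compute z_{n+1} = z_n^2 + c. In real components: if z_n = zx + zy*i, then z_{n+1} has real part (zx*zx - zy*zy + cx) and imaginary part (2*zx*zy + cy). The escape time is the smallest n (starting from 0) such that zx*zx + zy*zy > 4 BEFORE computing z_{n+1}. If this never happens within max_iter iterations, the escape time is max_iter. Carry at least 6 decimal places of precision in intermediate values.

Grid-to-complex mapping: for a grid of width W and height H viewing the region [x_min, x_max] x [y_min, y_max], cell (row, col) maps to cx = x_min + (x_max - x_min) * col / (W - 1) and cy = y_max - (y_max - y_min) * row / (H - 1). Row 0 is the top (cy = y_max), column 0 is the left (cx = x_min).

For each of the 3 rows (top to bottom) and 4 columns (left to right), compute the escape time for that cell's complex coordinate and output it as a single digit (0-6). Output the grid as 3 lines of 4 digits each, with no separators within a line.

(row=0, col=0): c = -1.1100 + 0.0200i → escape time 6
(row=0, col=1): c = -0.7200 + 0.0200i → escape time 6
(row=0, col=2): c = -0.3300 + 0.0200i → escape time 6
(row=0, col=3): c = 0.0600 + 0.0200i → escape time 6
(row=1, col=0): c = -1.1100 + -0.4500i → escape time 5
(row=1, col=1): c = -0.7200 + -0.4500i → escape time 6
(row=1, col=2): c = -0.3300 + -0.4500i → escape time 6
(row=1, col=3): c = 0.0600 + -0.4500i → escape time 6
(row=2, col=0): c = -1.1100 + -0.9200i → escape time 3
(row=2, col=1): c = -0.7200 + -0.9200i → escape time 4
(row=2, col=2): c = -0.3300 + -0.9200i → escape time 5
(row=2, col=3): c = 0.0600 + -0.9200i → escape time 5

Answer: 6666
5666
3455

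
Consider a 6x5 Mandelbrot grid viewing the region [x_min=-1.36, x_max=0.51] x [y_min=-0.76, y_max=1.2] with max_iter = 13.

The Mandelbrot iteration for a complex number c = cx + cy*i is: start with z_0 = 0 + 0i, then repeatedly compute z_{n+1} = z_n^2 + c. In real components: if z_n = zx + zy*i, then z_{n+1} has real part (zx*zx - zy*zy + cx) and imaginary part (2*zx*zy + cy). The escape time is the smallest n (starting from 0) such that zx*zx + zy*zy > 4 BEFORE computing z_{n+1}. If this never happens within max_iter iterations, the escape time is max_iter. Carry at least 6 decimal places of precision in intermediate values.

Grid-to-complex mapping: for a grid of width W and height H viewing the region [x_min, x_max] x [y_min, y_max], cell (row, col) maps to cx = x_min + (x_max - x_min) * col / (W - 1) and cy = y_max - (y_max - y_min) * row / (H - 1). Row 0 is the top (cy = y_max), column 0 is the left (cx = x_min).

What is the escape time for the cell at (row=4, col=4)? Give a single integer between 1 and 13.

Answer: 6

Derivation:
z_0 = 0 + 0i, c = 0.1360 + -0.7600i
Iter 1: z = 0.1360 + -0.7600i, |z|^2 = 0.5961
Iter 2: z = -0.4231 + -0.9667i, |z|^2 = 1.1136
Iter 3: z = -0.6195 + 0.0580i, |z|^2 = 0.3872
Iter 4: z = 0.5164 + -0.8319i, |z|^2 = 0.9588
Iter 5: z = -0.2894 + -1.6193i, |z|^2 = 2.7058
Iter 6: z = -2.4024 + 0.1772i, |z|^2 = 5.8027
Escaped at iteration 6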